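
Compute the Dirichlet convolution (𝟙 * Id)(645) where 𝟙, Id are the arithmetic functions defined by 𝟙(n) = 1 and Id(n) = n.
(𝟙 * Id)(645) = 1056

Divisors of 645: [1, 3, 5, 15, 43, 129, 215, 645]. For each d | 645:
  d = 1: 𝟙(1) · Id(645/1) = 1 · 645 = 645
  d = 3: 𝟙(3) · Id(645/3) = 1 · 215 = 215
  d = 5: 𝟙(5) · Id(645/5) = 1 · 129 = 129
  d = 15: 𝟙(15) · Id(645/15) = 1 · 43 = 43
  d = 43: 𝟙(43) · Id(645/43) = 1 · 15 = 15
  d = 129: 𝟙(129) · Id(645/129) = 1 · 5 = 5
  d = 215: 𝟙(215) · Id(645/215) = 1 · 3 = 3
  d = 645: 𝟙(645) · Id(645/645) = 1 · 1 = 1
Summing: (𝟙 * Id)(645) = 645 + 215 + 129 + 43 + 15 + 5 + 3 + 1 = 1056.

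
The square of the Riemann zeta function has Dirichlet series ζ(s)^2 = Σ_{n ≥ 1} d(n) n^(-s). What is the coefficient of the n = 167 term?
d(167) = 2

ζ(s)^2 = (Σ 1/m^s)(Σ 1/k^s). The coefficient of 1/n^s in the product is the number of ordered pairs (m, k) with mk = n, which equals d(n). For n = 167, divisors are [1, 167], so d(167) = 2.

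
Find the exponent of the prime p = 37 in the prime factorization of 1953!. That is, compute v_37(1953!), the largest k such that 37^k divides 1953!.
v_37(1953!) = 53

Legendre's formula: v_p(n!) = Σ_{k ≥ 1} ⌊n / p^k⌋. For p = 37, n = 1953, the terms are:
  ⌊1953/37^1⌋ = ⌊1953/37⌋ = 52
  ⌊1953/37^2⌋ = ⌊1953/1369⌋ = 1
(the next term ⌊1953/37^3⌋ = 0, terminating the sum). Summing: v_37(1953!) = 52 + 1 = 53.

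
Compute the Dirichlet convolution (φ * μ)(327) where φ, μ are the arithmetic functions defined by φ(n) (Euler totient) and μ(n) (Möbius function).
(φ * μ)(327) = 107

Divisors of 327: [1, 3, 109, 327]. For each d | 327:
  d = 1: φ(1) · μ(327/1) = 1 · 1 = 1
  d = 3: φ(3) · μ(327/3) = 2 · -1 = -2
  d = 109: φ(109) · μ(327/109) = 108 · -1 = -108
  d = 327: φ(327) · μ(327/327) = 216 · 1 = 216
Summing: (φ * μ)(327) = 1 + -2 + -108 + 216 = 107.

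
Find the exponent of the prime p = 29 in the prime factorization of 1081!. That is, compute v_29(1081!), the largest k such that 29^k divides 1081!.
v_29(1081!) = 38

Legendre's formula: v_p(n!) = Σ_{k ≥ 1} ⌊n / p^k⌋. For p = 29, n = 1081, the terms are:
  ⌊1081/29^1⌋ = ⌊1081/29⌋ = 37
  ⌊1081/29^2⌋ = ⌊1081/841⌋ = 1
(the next term ⌊1081/29^3⌋ = 0, terminating the sum). Summing: v_29(1081!) = 37 + 1 = 38.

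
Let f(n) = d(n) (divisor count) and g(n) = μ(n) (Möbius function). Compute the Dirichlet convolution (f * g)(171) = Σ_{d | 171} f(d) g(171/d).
(d * μ)(171) = 1

Divisors of 171: [1, 3, 9, 19, 57, 171]. For each d | 171:
  d = 1: d(1) · μ(171/1) = 1 · 0 = 0
  d = 3: d(3) · μ(171/3) = 2 · 1 = 2
  d = 9: d(9) · μ(171/9) = 3 · -1 = -3
  d = 19: d(19) · μ(171/19) = 2 · 0 = 0
  d = 57: d(57) · μ(171/57) = 4 · -1 = -4
  d = 171: d(171) · μ(171/171) = 6 · 1 = 6
Summing: (d * μ)(171) = 0 + 2 + -3 + 0 + -4 + 6 = 1.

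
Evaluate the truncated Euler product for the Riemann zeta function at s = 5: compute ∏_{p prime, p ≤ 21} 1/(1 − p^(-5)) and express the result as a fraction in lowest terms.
∏ = 995488417328655275157507375/960036697434231116505428608

The primes p ≤ 21 are [2, 3, 5, 7, 11, 13, 17, 19]. For each prime, (1 − 1/p^5)^(-1) = p^5 / (p^5 − 1). The product is (1 − 1/2^5)^(-1), (1 − 1/3^5)^(-1), (1 − 1/5^5)^(-1), (1 − 1/7^5)^(-1), (1 − 1/11^5)^(-1), (1 − 1/13^5)^(-1), (1 − 1/17^5)^(-1), (1 − 1/19^5)^(-1) = ∏ p^5 / (p^5 − 1) = 995488417328655275157507375/960036697434231116505428608.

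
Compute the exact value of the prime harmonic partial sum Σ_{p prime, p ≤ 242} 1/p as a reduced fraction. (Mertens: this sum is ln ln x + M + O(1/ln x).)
Σ 1/p = 506873196134241441348690763593294873492730445394823722837469097176314709804649267964680634478659521/256041159035492609053110100510385311995538591998443060216114576417920917800321526504084465112487730

π(242) = 53, so the primes ≤ 242 are [2, 3, 5, 7, 11, 13, 17, 19, 23, 29, 31, 37, 41, 43, 47, 53, 59, 61, 67, 71, 73, 79, 83, 89, 97, 101, 103, 107, 109, 113, 127, 131, 137, 139, 149, 151, 157, 163, 167, 173, 179, 181, 191, 193, 197, 199, 211, 223, 227, 229, 233, 239, 241]. Summing 1/p over these primes: 506873196134241441348690763593294873492730445394823722837469097176314709804649267964680634478659521/256041159035492609053110100510385311995538591998443060216114576417920917800321526504084465112487730 ≈ 1.9797. Mertens estimate ln ln(242) + 0.2615 ≈ 1.9642.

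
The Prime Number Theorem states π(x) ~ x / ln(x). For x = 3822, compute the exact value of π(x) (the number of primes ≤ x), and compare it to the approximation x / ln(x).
π(3822) = 530;  x/ln(x) ≈ 463.36;  relative error ≈ 12.57%.

Directly count primes up to 3822: π(3822) = 530. The PNT approximation gives 3822/ln(3822) ≈ 3822/8.24853 ≈ 463.36. Relative error (π(x) − x/ln(x)) / π(x) ≈ 12.57%; the approximation is known to undercount slightly (Li(x) is a better estimate).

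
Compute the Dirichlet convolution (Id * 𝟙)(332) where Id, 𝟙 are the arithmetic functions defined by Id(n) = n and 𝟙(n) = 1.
(Id * 𝟙)(332) = 588

Divisors of 332: [1, 2, 4, 83, 166, 332]. For each d | 332:
  d = 1: Id(1) · 𝟙(332/1) = 1 · 1 = 1
  d = 2: Id(2) · 𝟙(332/2) = 2 · 1 = 2
  d = 4: Id(4) · 𝟙(332/4) = 4 · 1 = 4
  d = 83: Id(83) · 𝟙(332/83) = 83 · 1 = 83
  d = 166: Id(166) · 𝟙(332/166) = 166 · 1 = 166
  d = 332: Id(332) · 𝟙(332/332) = 332 · 1 = 332
Summing: (Id * 𝟙)(332) = 1 + 2 + 4 + 83 + 166 + 332 = 588.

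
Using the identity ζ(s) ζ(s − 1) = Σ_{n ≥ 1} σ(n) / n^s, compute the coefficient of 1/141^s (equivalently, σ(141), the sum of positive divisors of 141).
σ(141) = 192

In the product (Σ m^0/m^s)(Σ k / k^s) = Σ (Σ_{d | n} d) / n^s, the coefficient of 1/n^s is σ(n) = Σ_{d | n} d. For n = 141, divisors are [1, 3, 47, 141]; summing: σ(141) = 192.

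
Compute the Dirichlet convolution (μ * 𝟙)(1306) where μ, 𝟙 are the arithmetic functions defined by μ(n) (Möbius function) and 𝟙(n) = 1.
(μ * 𝟙)(1306) = 0

Divisors of 1306: [1, 2, 653, 1306]. For each d | 1306:
  d = 1: μ(1) · 𝟙(1306/1) = 1 · 1 = 1
  d = 2: μ(2) · 𝟙(1306/2) = -1 · 1 = -1
  d = 653: μ(653) · 𝟙(1306/653) = -1 · 1 = -1
  d = 1306: μ(1306) · 𝟙(1306/1306) = 1 · 1 = 1
Summing: (μ * 𝟙)(1306) = 1 + -1 + -1 + 1 = 0.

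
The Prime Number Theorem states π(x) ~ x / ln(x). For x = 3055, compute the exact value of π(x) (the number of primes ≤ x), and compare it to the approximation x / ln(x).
π(3055) = 437;  x/ln(x) ≈ 380.71;  relative error ≈ 12.88%.

Directly count primes up to 3055: π(3055) = 437. The PNT approximation gives 3055/ln(3055) ≈ 3055/8.02453 ≈ 380.71. Relative error (π(x) − x/ln(x)) / π(x) ≈ 12.88%; the approximation is known to undercount slightly (Li(x) is a better estimate).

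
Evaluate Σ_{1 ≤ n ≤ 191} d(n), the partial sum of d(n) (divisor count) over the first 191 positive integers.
Σ_{n ≤ 191} d(n) = 1033

Compute d(n) for each 1 ≤ n ≤ 191: d(1) = 1, d(2) = 2, d(3) = 2, d(4) = 3, d(5) = 2, d(6) = 4, d(7) = 2, d(8) = 4, d(9) = 3, d(10) = 4, d(11) = 2, d(12) = 6, d(13) = 2, d(14) = 4, d(15) = 4, d(16) = 5, d(17) = 2, d(18) = 6, d(19) = 2, d(20) = 6, d(21) = 4, d(22) = 4, d(23) = 2, d(24) = 8, d(25) = 3, d(26) = 4, d(27) = 4, d(28) = 6, d(29) = 2, d(30) = 8, d(31) = 2, d(32) = 6, d(33) = 4, d(34) = 4, d(35) = 4, d(36) = 9, d(37) = 2, d(38) = 4, d(39) = 4, d(40) = 8, d(41) = 2, d(42) = 8, d(43) = 2, d(44) = 6, d(45) = 6, d(46) = 4, d(47) = 2, d(48) = 10, d(49) = 3, d(50) = 6, d(51) = 4, d(52) = 6, d(53) = 2, d(54) = 8, d(55) = 4, d(56) = 8, d(57) = 4, d(58) = 4, d(59) = 2, d(60) = 12, d(61) = 2, d(62) = 4, d(63) = 6, d(64) = 7, d(65) = 4, d(66) = 8, d(67) = 2, d(68) = 6, d(69) = 4, d(70) = 8, d(71) = 2, d(72) = 12, d(73) = 2, d(74) = 4, d(75) = 6, d(76) = 6, d(77) = 4, d(78) = 8, d(79) = 2, d(80) = 10, d(81) = 5, d(82) = 4, d(83) = 2, d(84) = 12, d(85) = 4, d(86) = 4, d(87) = 4, d(88) = 8, d(89) = 2, d(90) = 12, d(91) = 4, d(92) = 6, d(93) = 4, d(94) = 4, d(95) = 4, d(96) = 12, d(97) = 2, d(98) = 6, d(99) = 6, d(100) = 9, d(101) = 2, d(102) = 8, d(103) = 2, d(104) = 8, d(105) = 8, d(106) = 4, d(107) = 2, d(108) = 12, d(109) = 2, d(110) = 8, d(111) = 4, d(112) = 10, d(113) = 2, d(114) = 8, d(115) = 4, d(116) = 6, d(117) = 6, d(118) = 4, d(119) = 4, d(120) = 16, d(121) = 3, d(122) = 4, d(123) = 4, d(124) = 6, d(125) = 4, d(126) = 12, d(127) = 2, d(128) = 8, d(129) = 4, d(130) = 8, d(131) = 2, d(132) = 12, d(133) = 4, d(134) = 4, d(135) = 8, d(136) = 8, d(137) = 2, d(138) = 8, d(139) = 2, d(140) = 12, d(141) = 4, d(142) = 4, d(143) = 4, d(144) = 15, d(145) = 4, d(146) = 4, d(147) = 6, d(148) = 6, d(149) = 2, d(150) = 12, d(151) = 2, d(152) = 8, d(153) = 6, d(154) = 8, d(155) = 4, d(156) = 12, d(157) = 2, d(158) = 4, d(159) = 4, d(160) = 12, d(161) = 4, d(162) = 10, d(163) = 2, d(164) = 6, d(165) = 8, d(166) = 4, d(167) = 2, d(168) = 16, d(169) = 3, d(170) = 8, d(171) = 6, d(172) = 6, d(173) = 2, d(174) = 8, d(175) = 6, d(176) = 10, d(177) = 4, d(178) = 4, d(179) = 2, d(180) = 18, d(181) = 2, d(182) = 8, d(183) = 4, d(184) = 8, d(185) = 4, d(186) = 8, d(187) = 4, d(188) = 6, d(189) = 8, d(190) = 8, d(191) = 2. Summing all 191 values: 1033. (Dirichlet's divisor formula: Σ_{n ≤ x} d(n) = x ln(x) + (2γ − 1) x + O(√x). For x = 191, the asymptotic estimate is ≈ 1032.68.)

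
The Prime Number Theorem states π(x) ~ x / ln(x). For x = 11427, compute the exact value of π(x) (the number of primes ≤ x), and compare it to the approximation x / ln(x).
π(11427) = 1378;  x/ln(x) ≈ 1222.96;  relative error ≈ 11.25%.

Directly count primes up to 11427: π(11427) = 1378. The PNT approximation gives 11427/ln(11427) ≈ 11427/9.34373 ≈ 1222.96. Relative error (π(x) − x/ln(x)) / π(x) ≈ 11.25%; the approximation is known to undercount slightly (Li(x) is a better estimate).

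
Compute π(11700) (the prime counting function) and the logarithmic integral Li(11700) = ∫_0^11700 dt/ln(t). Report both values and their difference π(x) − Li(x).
π(11700) = 1404;  Li(11700) ≈ 1429.12;  π(x) − Li(x) ≈ -25.12.

Direct count of primes ≤ 11700 gives π(11700) = 1404. Numerical evaluation of the logarithmic integral gives Li(11700) ≈ 1429.12. The difference π(x) − Li(x) ≈ -25.12 is typically negative for small/moderate x (Li(x) overestimates), though Littlewood's theorem shows this sign changes infinitely often.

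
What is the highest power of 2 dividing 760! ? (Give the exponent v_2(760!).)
v_2(760!) = 754

Legendre's formula: v_p(n!) = Σ_{k ≥ 1} ⌊n / p^k⌋. For p = 2, n = 760, the terms are:
  ⌊760/2^1⌋ = ⌊760/2⌋ = 380
  ⌊760/2^2⌋ = ⌊760/4⌋ = 190
  ⌊760/2^3⌋ = ⌊760/8⌋ = 95
  ⌊760/2^4⌋ = ⌊760/16⌋ = 47
  ⌊760/2^5⌋ = ⌊760/32⌋ = 23
  ⌊760/2^6⌋ = ⌊760/64⌋ = 11
  ⌊760/2^7⌋ = ⌊760/128⌋ = 5
  ⌊760/2^8⌋ = ⌊760/256⌋ = 2
  ⌊760/2^9⌋ = ⌊760/512⌋ = 1
(the next term ⌊760/2^10⌋ = 0, terminating the sum). Summing: v_2(760!) = 380 + 190 + 95 + 47 + 23 + 11 + 5 + 2 + 1 = 754.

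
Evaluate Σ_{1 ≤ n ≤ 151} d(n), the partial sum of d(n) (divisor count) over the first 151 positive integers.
Σ_{n ≤ 151} d(n) = 782

Compute d(n) for each 1 ≤ n ≤ 151: d(1) = 1, d(2) = 2, d(3) = 2, d(4) = 3, d(5) = 2, d(6) = 4, d(7) = 2, d(8) = 4, d(9) = 3, d(10) = 4, d(11) = 2, d(12) = 6, d(13) = 2, d(14) = 4, d(15) = 4, d(16) = 5, d(17) = 2, d(18) = 6, d(19) = 2, d(20) = 6, d(21) = 4, d(22) = 4, d(23) = 2, d(24) = 8, d(25) = 3, d(26) = 4, d(27) = 4, d(28) = 6, d(29) = 2, d(30) = 8, d(31) = 2, d(32) = 6, d(33) = 4, d(34) = 4, d(35) = 4, d(36) = 9, d(37) = 2, d(38) = 4, d(39) = 4, d(40) = 8, d(41) = 2, d(42) = 8, d(43) = 2, d(44) = 6, d(45) = 6, d(46) = 4, d(47) = 2, d(48) = 10, d(49) = 3, d(50) = 6, d(51) = 4, d(52) = 6, d(53) = 2, d(54) = 8, d(55) = 4, d(56) = 8, d(57) = 4, d(58) = 4, d(59) = 2, d(60) = 12, d(61) = 2, d(62) = 4, d(63) = 6, d(64) = 7, d(65) = 4, d(66) = 8, d(67) = 2, d(68) = 6, d(69) = 4, d(70) = 8, d(71) = 2, d(72) = 12, d(73) = 2, d(74) = 4, d(75) = 6, d(76) = 6, d(77) = 4, d(78) = 8, d(79) = 2, d(80) = 10, d(81) = 5, d(82) = 4, d(83) = 2, d(84) = 12, d(85) = 4, d(86) = 4, d(87) = 4, d(88) = 8, d(89) = 2, d(90) = 12, d(91) = 4, d(92) = 6, d(93) = 4, d(94) = 4, d(95) = 4, d(96) = 12, d(97) = 2, d(98) = 6, d(99) = 6, d(100) = 9, d(101) = 2, d(102) = 8, d(103) = 2, d(104) = 8, d(105) = 8, d(106) = 4, d(107) = 2, d(108) = 12, d(109) = 2, d(110) = 8, d(111) = 4, d(112) = 10, d(113) = 2, d(114) = 8, d(115) = 4, d(116) = 6, d(117) = 6, d(118) = 4, d(119) = 4, d(120) = 16, d(121) = 3, d(122) = 4, d(123) = 4, d(124) = 6, d(125) = 4, d(126) = 12, d(127) = 2, d(128) = 8, d(129) = 4, d(130) = 8, d(131) = 2, d(132) = 12, d(133) = 4, d(134) = 4, d(135) = 8, d(136) = 8, d(137) = 2, d(138) = 8, d(139) = 2, d(140) = 12, d(141) = 4, d(142) = 4, d(143) = 4, d(144) = 15, d(145) = 4, d(146) = 4, d(147) = 6, d(148) = 6, d(149) = 2, d(150) = 12, d(151) = 2. Summing all 151 values: 782. (Dirichlet's divisor formula: Σ_{n ≤ x} d(n) = x ln(x) + (2γ − 1) x + O(√x). For x = 151, the asymptotic estimate is ≈ 780.93.)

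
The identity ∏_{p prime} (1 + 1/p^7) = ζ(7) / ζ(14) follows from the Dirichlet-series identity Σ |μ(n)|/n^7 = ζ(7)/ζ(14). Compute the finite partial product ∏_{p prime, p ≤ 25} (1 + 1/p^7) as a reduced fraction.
∏ = 1213055423679013780431254747580653474818754487990016/1203084832226034935165248483197620256588271403484375

The primes p ≤ 25 are [2, 3, 5, 7, 11, 13, 17, 19, 23]. For each, (1 + 1/p^7) = (p^7 + 1)/p^7. Multiplying these fractions over p ∈ [2, 3, 5, 7, 11, 13, 17, 19, 23] gives 1213055423679013780431254747580653474818754487990016/1203084832226034935165248483197620256588271403484375. (In the limit P → ∞ this tends to ζ(7)/ζ(14).)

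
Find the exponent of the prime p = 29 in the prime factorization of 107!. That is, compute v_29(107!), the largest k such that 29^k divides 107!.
v_29(107!) = 3

Legendre's formula: v_p(n!) = Σ_{k ≥ 1} ⌊n / p^k⌋. For p = 29, n = 107, the terms are:
  ⌊107/29^1⌋ = ⌊107/29⌋ = 3
(the next term ⌊107/29^2⌋ = 0, terminating the sum). Summing: v_29(107!) = 3 = 3.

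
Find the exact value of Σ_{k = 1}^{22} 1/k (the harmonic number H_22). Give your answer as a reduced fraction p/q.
H_22 = 19093197/5173168

Direct summation: H_22 = 1 + 1/2 + ... + 1/22. The least common denominator is lcm(1, ..., 22) = 232792560; over this denominator the numerator is 232792560 + 116396280 + 77597520 + 58198140 + 46558512 + 38798760 + 33256080 + 29099070 + 25865840 + 23279256 + 21162960 + 19399380 + 17907120 + 16628040 + 15519504 + 14549535 + 13693680 + 12932920 + 12252240 + 11639628 + 11085360 + 10581480 = 859193865, so H_22 = 859193865/232792560; reducing by gcd(859193865, 232792560) = 45 gives 19093197/5173168 ≈ 3.69081. (The PNT-adjacent estimate ln(22) + γ ≈ 3.66826 matches within O(1/n).)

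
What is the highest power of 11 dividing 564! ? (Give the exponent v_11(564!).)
v_11(564!) = 55

Legendre's formula: v_p(n!) = Σ_{k ≥ 1} ⌊n / p^k⌋. For p = 11, n = 564, the terms are:
  ⌊564/11^1⌋ = ⌊564/11⌋ = 51
  ⌊564/11^2⌋ = ⌊564/121⌋ = 4
(the next term ⌊564/11^3⌋ = 0, terminating the sum). Summing: v_11(564!) = 51 + 4 = 55.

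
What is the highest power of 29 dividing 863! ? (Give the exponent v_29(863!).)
v_29(863!) = 30

Legendre's formula: v_p(n!) = Σ_{k ≥ 1} ⌊n / p^k⌋. For p = 29, n = 863, the terms are:
  ⌊863/29^1⌋ = ⌊863/29⌋ = 29
  ⌊863/29^2⌋ = ⌊863/841⌋ = 1
(the next term ⌊863/29^3⌋ = 0, terminating the sum). Summing: v_29(863!) = 29 + 1 = 30.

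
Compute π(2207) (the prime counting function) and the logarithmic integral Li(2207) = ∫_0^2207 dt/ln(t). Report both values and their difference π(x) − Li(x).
π(2207) = 329;  Li(2207) ≈ 341.87;  π(x) − Li(x) ≈ -12.87.

Direct count of primes ≤ 2207 gives π(2207) = 329. Numerical evaluation of the logarithmic integral gives Li(2207) ≈ 341.87. The difference π(x) − Li(x) ≈ -12.87 is typically negative for small/moderate x (Li(x) overestimates), though Littlewood's theorem shows this sign changes infinitely often.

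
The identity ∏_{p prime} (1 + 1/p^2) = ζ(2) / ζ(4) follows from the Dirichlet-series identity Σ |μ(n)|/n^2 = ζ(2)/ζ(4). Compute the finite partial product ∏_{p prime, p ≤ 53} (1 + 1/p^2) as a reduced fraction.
∏ = 5396954168104720000000000/3563579332076505044832837

The primes p ≤ 53 are [2, 3, 5, 7, 11, 13, 17, 19, 23, 29, 31, 37, 41, 43, 47, 53]. For each, (1 + 1/p^2) = (p^2 + 1)/p^2. Multiplying these fractions over p ∈ [2, 3, 5, 7, 11, 13, 17, 19, 23, 29, 31, 37, 41, 43, 47, 53] gives 5396954168104720000000000/3563579332076505044832837. (In the limit P → ∞ this tends to ζ(2)/ζ(4).)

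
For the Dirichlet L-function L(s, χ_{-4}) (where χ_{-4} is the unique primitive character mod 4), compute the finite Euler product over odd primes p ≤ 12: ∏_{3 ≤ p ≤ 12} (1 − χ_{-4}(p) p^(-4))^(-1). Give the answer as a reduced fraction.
∏ = 593207566875/599860952704

The odd primes p ≤ 12 are [3, 5, 7, 11]. For each, χ(p) = 1 if p ≡ 1 mod 4, χ(p) = −1 if p ≡ 3 mod 4. Taking (1 − χ(p)/p^4)^(-1) = p^4/(p^4 − χ(p)): (1 − (-1)/3^4)^(-1) · (1 − (1)/5^4)^(-1) · (1 − (-1)/7^4)^(-1) · (1 − (-1)/11^4)^(-1) = 593207566875/599860952704.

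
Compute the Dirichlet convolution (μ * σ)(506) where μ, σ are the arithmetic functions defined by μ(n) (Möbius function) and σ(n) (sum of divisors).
(μ * σ)(506) = 506

Divisors of 506: [1, 2, 11, 22, 23, 46, 253, 506]. For each d | 506:
  d = 1: μ(1) · σ(506/1) = 1 · 864 = 864
  d = 2: μ(2) · σ(506/2) = -1 · 288 = -288
  d = 11: μ(11) · σ(506/11) = -1 · 72 = -72
  d = 22: μ(22) · σ(506/22) = 1 · 24 = 24
  d = 23: μ(23) · σ(506/23) = -1 · 36 = -36
  d = 46: μ(46) · σ(506/46) = 1 · 12 = 12
  d = 253: μ(253) · σ(506/253) = 1 · 3 = 3
  d = 506: μ(506) · σ(506/506) = -1 · 1 = -1
Summing: (μ * σ)(506) = 864 + -288 + -72 + 24 + -36 + 12 + 3 + -1 = 506.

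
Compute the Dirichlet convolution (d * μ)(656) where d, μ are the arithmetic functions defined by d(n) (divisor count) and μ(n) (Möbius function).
(d * μ)(656) = 1

Divisors of 656: [1, 2, 4, 8, 16, 41, 82, 164, 328, 656]. For each d | 656:
  d = 1: d(1) · μ(656/1) = 1 · 0 = 0
  d = 2: d(2) · μ(656/2) = 2 · 0 = 0
  d = 4: d(4) · μ(656/4) = 3 · 0 = 0
  d = 8: d(8) · μ(656/8) = 4 · 1 = 4
  d = 16: d(16) · μ(656/16) = 5 · -1 = -5
  d = 41: d(41) · μ(656/41) = 2 · 0 = 0
  d = 82: d(82) · μ(656/82) = 4 · 0 = 0
  d = 164: d(164) · μ(656/164) = 6 · 0 = 0
  d = 328: d(328) · μ(656/328) = 8 · -1 = -8
  d = 656: d(656) · μ(656/656) = 10 · 1 = 10
Summing: (d * μ)(656) = 0 + 0 + 0 + 4 + -5 + 0 + 0 + 0 + -8 + 10 = 1.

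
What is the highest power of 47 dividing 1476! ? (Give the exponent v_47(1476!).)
v_47(1476!) = 31

Legendre's formula: v_p(n!) = Σ_{k ≥ 1} ⌊n / p^k⌋. For p = 47, n = 1476, the terms are:
  ⌊1476/47^1⌋ = ⌊1476/47⌋ = 31
(the next term ⌊1476/47^2⌋ = 0, terminating the sum). Summing: v_47(1476!) = 31 = 31.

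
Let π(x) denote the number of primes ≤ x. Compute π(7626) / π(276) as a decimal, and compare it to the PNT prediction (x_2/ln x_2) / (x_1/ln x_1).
π(7626)/π(276) = 968/58 ≈ 16.6897;  PNT prediction ≈ 17.3720.

π(276) = 58 and π(7626) = 968, so π(7626)/π(276) ≈ 16.6897. The PNT-predicted ratio is (7626/ln(7626)) / (276/ln(276)) ≈ 17.3720. The two agree to within a few percent, as expected.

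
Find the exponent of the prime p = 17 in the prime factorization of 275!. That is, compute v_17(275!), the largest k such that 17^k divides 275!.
v_17(275!) = 16

Legendre's formula: v_p(n!) = Σ_{k ≥ 1} ⌊n / p^k⌋. For p = 17, n = 275, the terms are:
  ⌊275/17^1⌋ = ⌊275/17⌋ = 16
(the next term ⌊275/17^2⌋ = 0, terminating the sum). Summing: v_17(275!) = 16 = 16.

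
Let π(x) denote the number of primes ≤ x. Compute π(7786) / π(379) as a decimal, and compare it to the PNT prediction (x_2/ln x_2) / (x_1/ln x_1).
π(7786)/π(379) = 985/75 ≈ 13.1333;  PNT prediction ≈ 13.6135.

π(379) = 75 and π(7786) = 985, so π(7786)/π(379) ≈ 13.1333. The PNT-predicted ratio is (7786/ln(7786)) / (379/ln(379)) ≈ 13.6135. The two agree to within a few percent, as expected.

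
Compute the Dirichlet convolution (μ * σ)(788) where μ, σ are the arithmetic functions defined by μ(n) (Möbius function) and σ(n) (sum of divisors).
(μ * σ)(788) = 788

Divisors of 788: [1, 2, 4, 197, 394, 788]. For each d | 788:
  d = 1: μ(1) · σ(788/1) = 1 · 1386 = 1386
  d = 2: μ(2) · σ(788/2) = -1 · 594 = -594
  d = 4: μ(4) · σ(788/4) = 0 · 198 = 0
  d = 197: μ(197) · σ(788/197) = -1 · 7 = -7
  d = 394: μ(394) · σ(788/394) = 1 · 3 = 3
  d = 788: μ(788) · σ(788/788) = 0 · 1 = 0
Summing: (μ * σ)(788) = 1386 + -594 + 0 + -7 + 3 + 0 = 788.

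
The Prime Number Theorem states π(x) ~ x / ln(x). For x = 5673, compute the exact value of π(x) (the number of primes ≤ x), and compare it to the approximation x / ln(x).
π(5673) = 747;  x/ln(x) ≈ 656.33;  relative error ≈ 12.14%.

Directly count primes up to 5673: π(5673) = 747. The PNT approximation gives 5673/ln(5673) ≈ 5673/8.64347 ≈ 656.33. Relative error (π(x) − x/ln(x)) / π(x) ≈ 12.14%; the approximation is known to undercount slightly (Li(x) is a better estimate).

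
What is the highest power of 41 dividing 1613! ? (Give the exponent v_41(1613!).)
v_41(1613!) = 39

Legendre's formula: v_p(n!) = Σ_{k ≥ 1} ⌊n / p^k⌋. For p = 41, n = 1613, the terms are:
  ⌊1613/41^1⌋ = ⌊1613/41⌋ = 39
(the next term ⌊1613/41^2⌋ = 0, terminating the sum). Summing: v_41(1613!) = 39 = 39.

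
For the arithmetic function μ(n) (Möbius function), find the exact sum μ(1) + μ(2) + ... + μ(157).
Σ_{n ≤ 157} μ(n) = -2

Compute μ(n) for each 1 ≤ n ≤ 157: μ(1) = 1, μ(2) = -1, μ(3) = -1, μ(4) = 0, μ(5) = -1, μ(6) = 1, μ(7) = -1, μ(8) = 0, μ(9) = 0, μ(10) = 1, μ(11) = -1, μ(12) = 0, μ(13) = -1, μ(14) = 1, μ(15) = 1, μ(16) = 0, μ(17) = -1, μ(18) = 0, μ(19) = -1, μ(20) = 0, μ(21) = 1, μ(22) = 1, μ(23) = -1, μ(24) = 0, μ(25) = 0, μ(26) = 1, μ(27) = 0, μ(28) = 0, μ(29) = -1, μ(30) = -1, μ(31) = -1, μ(32) = 0, μ(33) = 1, μ(34) = 1, μ(35) = 1, μ(36) = 0, μ(37) = -1, μ(38) = 1, μ(39) = 1, μ(40) = 0, μ(41) = -1, μ(42) = -1, μ(43) = -1, μ(44) = 0, μ(45) = 0, μ(46) = 1, μ(47) = -1, μ(48) = 0, μ(49) = 0, μ(50) = 0, μ(51) = 1, μ(52) = 0, μ(53) = -1, μ(54) = 0, μ(55) = 1, μ(56) = 0, μ(57) = 1, μ(58) = 1, μ(59) = -1, μ(60) = 0, μ(61) = -1, μ(62) = 1, μ(63) = 0, μ(64) = 0, μ(65) = 1, μ(66) = -1, μ(67) = -1, μ(68) = 0, μ(69) = 1, μ(70) = -1, μ(71) = -1, μ(72) = 0, μ(73) = -1, μ(74) = 1, μ(75) = 0, μ(76) = 0, μ(77) = 1, μ(78) = -1, μ(79) = -1, μ(80) = 0, μ(81) = 0, μ(82) = 1, μ(83) = -1, μ(84) = 0, μ(85) = 1, μ(86) = 1, μ(87) = 1, μ(88) = 0, μ(89) = -1, μ(90) = 0, μ(91) = 1, μ(92) = 0, μ(93) = 1, μ(94) = 1, μ(95) = 1, μ(96) = 0, μ(97) = -1, μ(98) = 0, μ(99) = 0, μ(100) = 0, μ(101) = -1, μ(102) = -1, μ(103) = -1, μ(104) = 0, μ(105) = -1, μ(106) = 1, μ(107) = -1, μ(108) = 0, μ(109) = -1, μ(110) = -1, μ(111) = 1, μ(112) = 0, μ(113) = -1, μ(114) = -1, μ(115) = 1, μ(116) = 0, μ(117) = 0, μ(118) = 1, μ(119) = 1, μ(120) = 0, μ(121) = 0, μ(122) = 1, μ(123) = 1, μ(124) = 0, μ(125) = 0, μ(126) = 0, μ(127) = -1, μ(128) = 0, μ(129) = 1, μ(130) = -1, μ(131) = -1, μ(132) = 0, μ(133) = 1, μ(134) = 1, μ(135) = 0, μ(136) = 0, μ(137) = -1, μ(138) = -1, μ(139) = -1, μ(140) = 0, μ(141) = 1, μ(142) = 1, μ(143) = 1, μ(144) = 0, μ(145) = 1, μ(146) = 1, μ(147) = 0, μ(148) = 0, μ(149) = -1, μ(150) = 0, μ(151) = -1, μ(152) = 0, μ(153) = 0, μ(154) = -1, μ(155) = 1, μ(156) = 0, μ(157) = -1. Summing all 157 values: -2. (Mertens function M(x) = Σ_{n ≤ x} μ(n); on average M(x) should be small (PNT ⟺ M(x) = o(x)).)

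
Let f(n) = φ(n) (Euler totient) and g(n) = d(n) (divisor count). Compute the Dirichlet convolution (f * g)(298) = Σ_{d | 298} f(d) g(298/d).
(φ * d)(298) = 450

Divisors of 298: [1, 2, 149, 298]. For each d | 298:
  d = 1: φ(1) · d(298/1) = 1 · 4 = 4
  d = 2: φ(2) · d(298/2) = 1 · 2 = 2
  d = 149: φ(149) · d(298/149) = 148 · 2 = 296
  d = 298: φ(298) · d(298/298) = 148 · 1 = 148
Summing: (φ * d)(298) = 4 + 2 + 296 + 148 = 450.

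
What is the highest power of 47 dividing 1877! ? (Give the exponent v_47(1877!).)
v_47(1877!) = 39

Legendre's formula: v_p(n!) = Σ_{k ≥ 1} ⌊n / p^k⌋. For p = 47, n = 1877, the terms are:
  ⌊1877/47^1⌋ = ⌊1877/47⌋ = 39
(the next term ⌊1877/47^2⌋ = 0, terminating the sum). Summing: v_47(1877!) = 39 = 39.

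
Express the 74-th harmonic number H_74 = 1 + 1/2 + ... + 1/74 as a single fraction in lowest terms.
H_74 = 668934292077295215167676426926677/136851726813476721146087646859200

Direct summation: H_74 = 1 + 1/2 + ... + 1/74. The least common denominator is lcm(1, ..., 74) = 410555180440430163438262940577600; over this denominator the numerator is 410555180440430163438262940577600 + 205277590220215081719131470288800 + 136851726813476721146087646859200 + 102638795110107540859565735144400 + 82111036088086032687652588115520 + 68425863406738360573043823429600 + 58650740062918594776894705796800 + 51319397555053770429782867572200 + 45617242271158907048695882286400 + 41055518044043016343826294057760 + 37323198221857287585296630961600 + 34212931703369180286521911714800 + 31581167726186935649097149275200 + 29325370031459297388447352898400 + 27370345362695344229217529371840 + 25659698777526885214891433786100 + 24150304731790009614015467092800 + 22808621135579453524347941143200 + 21608167391601587549382260030400 + 20527759022021508171913147028880 + 19550246687639531592298235265600 + 18661599110928643792648315480800 + 17850225236540441888620127851200 + 17106465851684590143260955857400 + 16422207217617206537530517623104 + 15790583863093467824548574637600 + 15205747423719635682898627428800 + 14662685015729648694223676449200 + 14157075187601040118560791054400 + 13685172681347672114608764685920 + 13243715498078392368976223889600 + 12829849388763442607445716893050 + 12441066073952429195098876987200 + 12075152365895004807007733546400 + 11730148012583718955378941159360 + 11404310567789726762173970571600 + 11096085957849463876709809204800 + 10804083695800793774691130015200 + 10527055908728978549699049758400 + 10263879511010754085956573514440 + 10013540986351955205811291233600 + 9775123343819765796149117632800 + 9547794893963492172982859083200 + 9330799555464321896324157740400 + 9123448454231781409739176457280 + 8925112618270220944310063925600 + 8735216605115535392303466820800 + 8553232925842295071630477928700 + 8378677151845513539556386542400 + 8211103608808603268765258811552 + 8050101577263336538005155697600 + 7895291931546733912274287318800 + 7746324159253399310155904539200 + 7602873711859817841449313714400 + 7464639644371457517059326192320 + 7331342507864824347111838224600 + 7202722463867195849794086676800 + 7078537593800520059280395527200 + 6958562380346273956580727806400 + 6842586340673836057304382342960 + 6730412794105412515381359681600 + 6621857749039196184488111944800 + 6516748895879843864099411755200 + 6414924694381721303722858446525 + 6316233545237387129819429855040 + 6220533036976214597549438493600 + 6127689260304927812511387172800 + 6037576182947502403503866773200 + 5950075078846813962873375950400 + 5865074006291859477689470579680 + 5782467330146903710398069585600 + 5702155283894863381086985285800 + 5624043567677125526551547131200 + 5548042978924731938354904602400 = 2006802876231885645503029280780031, so H_74 = 2006802876231885645503029280780031/410555180440430163438262940577600; reducing by gcd(2006802876231885645503029280780031, 410555180440430163438262940577600) = 3 gives 668934292077295215167676426926677/136851726813476721146087646859200 ≈ 4.88802. (The PNT-adjacent estimate ln(74) + γ ≈ 4.88128 matches within O(1/n).)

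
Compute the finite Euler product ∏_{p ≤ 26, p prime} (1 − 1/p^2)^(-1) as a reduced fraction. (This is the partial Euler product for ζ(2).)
∏ = 718188003533/440301256704

The primes p ≤ 26 are [2, 3, 5, 7, 11, 13, 17, 19, 23]. For each prime, (1 − 1/p^2)^(-1) = p^2 / (p^2 − 1). The product is (1 − 1/2^2)^(-1), (1 − 1/3^2)^(-1), (1 − 1/5^2)^(-1), (1 − 1/7^2)^(-1), (1 − 1/11^2)^(-1), (1 − 1/13^2)^(-1), (1 − 1/17^2)^(-1), (1 − 1/19^2)^(-1), (1 − 1/23^2)^(-1) = ∏ p^2 / (p^2 − 1) = 718188003533/440301256704.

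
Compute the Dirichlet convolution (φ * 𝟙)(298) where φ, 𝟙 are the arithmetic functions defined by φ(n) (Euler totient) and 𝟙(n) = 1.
(φ * 𝟙)(298) = 298

Divisors of 298: [1, 2, 149, 298]. For each d | 298:
  d = 1: φ(1) · 𝟙(298/1) = 1 · 1 = 1
  d = 2: φ(2) · 𝟙(298/2) = 1 · 1 = 1
  d = 149: φ(149) · 𝟙(298/149) = 148 · 1 = 148
  d = 298: φ(298) · 𝟙(298/298) = 148 · 1 = 148
Summing: (φ * 𝟙)(298) = 1 + 1 + 148 + 148 = 298.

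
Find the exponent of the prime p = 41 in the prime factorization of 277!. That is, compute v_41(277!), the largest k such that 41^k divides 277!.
v_41(277!) = 6

Legendre's formula: v_p(n!) = Σ_{k ≥ 1} ⌊n / p^k⌋. For p = 41, n = 277, the terms are:
  ⌊277/41^1⌋ = ⌊277/41⌋ = 6
(the next term ⌊277/41^2⌋ = 0, terminating the sum). Summing: v_41(277!) = 6 = 6.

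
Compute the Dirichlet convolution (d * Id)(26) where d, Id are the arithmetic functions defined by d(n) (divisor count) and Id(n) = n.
(d * Id)(26) = 60

Divisors of 26: [1, 2, 13, 26]. For each d | 26:
  d = 1: d(1) · Id(26/1) = 1 · 26 = 26
  d = 2: d(2) · Id(26/2) = 2 · 13 = 26
  d = 13: d(13) · Id(26/13) = 2 · 2 = 4
  d = 26: d(26) · Id(26/26) = 4 · 1 = 4
Summing: (d * Id)(26) = 26 + 26 + 4 + 4 = 60.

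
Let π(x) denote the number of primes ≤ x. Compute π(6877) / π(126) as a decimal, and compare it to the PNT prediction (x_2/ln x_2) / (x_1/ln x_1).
π(6877)/π(126) = 885/30 ≈ 29.5000;  PNT prediction ≈ 29.8736.

π(126) = 30 and π(6877) = 885, so π(6877)/π(126) ≈ 29.5000. The PNT-predicted ratio is (6877/ln(6877)) / (126/ln(126)) ≈ 29.8736. The two agree to within a few percent, as expected.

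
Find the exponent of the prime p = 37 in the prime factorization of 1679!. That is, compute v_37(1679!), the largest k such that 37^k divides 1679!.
v_37(1679!) = 46

Legendre's formula: v_p(n!) = Σ_{k ≥ 1} ⌊n / p^k⌋. For p = 37, n = 1679, the terms are:
  ⌊1679/37^1⌋ = ⌊1679/37⌋ = 45
  ⌊1679/37^2⌋ = ⌊1679/1369⌋ = 1
(the next term ⌊1679/37^3⌋ = 0, terminating the sum). Summing: v_37(1679!) = 45 + 1 = 46.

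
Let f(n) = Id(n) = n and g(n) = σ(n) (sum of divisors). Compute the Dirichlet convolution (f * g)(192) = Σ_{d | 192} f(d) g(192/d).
(Id * σ)(192) = 5383

Divisors of 192: [1, 2, 3, 4, 6, 8, 12, 16, 24, 32, 48, 64, 96, 192]. For each d | 192:
  d = 1: Id(1) · σ(192/1) = 1 · 508 = 508
  d = 2: Id(2) · σ(192/2) = 2 · 252 = 504
  d = 3: Id(3) · σ(192/3) = 3 · 127 = 381
  d = 4: Id(4) · σ(192/4) = 4 · 124 = 496
  d = 6: Id(6) · σ(192/6) = 6 · 63 = 378
  d = 8: Id(8) · σ(192/8) = 8 · 60 = 480
  d = 12: Id(12) · σ(192/12) = 12 · 31 = 372
  d = 16: Id(16) · σ(192/16) = 16 · 28 = 448
  d = 24: Id(24) · σ(192/24) = 24 · 15 = 360
  d = 32: Id(32) · σ(192/32) = 32 · 12 = 384
  d = 48: Id(48) · σ(192/48) = 48 · 7 = 336
  d = 64: Id(64) · σ(192/64) = 64 · 4 = 256
  d = 96: Id(96) · σ(192/96) = 96 · 3 = 288
  d = 192: Id(192) · σ(192/192) = 192 · 1 = 192
Summing: (Id * σ)(192) = 508 + 504 + 381 + 496 + 378 + 480 + 372 + 448 + 360 + 384 + 336 + 256 + 288 + 192 = 5383.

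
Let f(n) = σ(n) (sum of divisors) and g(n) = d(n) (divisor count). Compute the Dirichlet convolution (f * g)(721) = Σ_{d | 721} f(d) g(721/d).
(σ * d)(721) = 1060

Divisors of 721: [1, 7, 103, 721]. For each d | 721:
  d = 1: σ(1) · d(721/1) = 1 · 4 = 4
  d = 7: σ(7) · d(721/7) = 8 · 2 = 16
  d = 103: σ(103) · d(721/103) = 104 · 2 = 208
  d = 721: σ(721) · d(721/721) = 832 · 1 = 832
Summing: (σ * d)(721) = 4 + 16 + 208 + 832 = 1060.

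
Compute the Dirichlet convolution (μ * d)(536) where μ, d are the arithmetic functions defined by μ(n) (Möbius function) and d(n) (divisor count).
(μ * d)(536) = 1

Divisors of 536: [1, 2, 4, 8, 67, 134, 268, 536]. For each d | 536:
  d = 1: μ(1) · d(536/1) = 1 · 8 = 8
  d = 2: μ(2) · d(536/2) = -1 · 6 = -6
  d = 4: μ(4) · d(536/4) = 0 · 4 = 0
  d = 8: μ(8) · d(536/8) = 0 · 2 = 0
  d = 67: μ(67) · d(536/67) = -1 · 4 = -4
  d = 134: μ(134) · d(536/134) = 1 · 3 = 3
  d = 268: μ(268) · d(536/268) = 0 · 2 = 0
  d = 536: μ(536) · d(536/536) = 0 · 1 = 0
Summing: (μ * d)(536) = 8 + -6 + 0 + 0 + -4 + 3 + 0 + 0 = 1.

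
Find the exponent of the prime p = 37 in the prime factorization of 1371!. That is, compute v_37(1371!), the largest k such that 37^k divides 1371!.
v_37(1371!) = 38

Legendre's formula: v_p(n!) = Σ_{k ≥ 1} ⌊n / p^k⌋. For p = 37, n = 1371, the terms are:
  ⌊1371/37^1⌋ = ⌊1371/37⌋ = 37
  ⌊1371/37^2⌋ = ⌊1371/1369⌋ = 1
(the next term ⌊1371/37^3⌋ = 0, terminating the sum). Summing: v_37(1371!) = 37 + 1 = 38.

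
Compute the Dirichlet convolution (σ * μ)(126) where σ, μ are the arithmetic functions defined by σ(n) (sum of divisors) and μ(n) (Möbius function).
(σ * μ)(126) = 126

Divisors of 126: [1, 2, 3, 6, 7, 9, 14, 18, 21, 42, 63, 126]. For each d | 126:
  d = 1: σ(1) · μ(126/1) = 1 · 0 = 0
  d = 2: σ(2) · μ(126/2) = 3 · 0 = 0
  d = 3: σ(3) · μ(126/3) = 4 · -1 = -4
  d = 6: σ(6) · μ(126/6) = 12 · 1 = 12
  d = 7: σ(7) · μ(126/7) = 8 · 0 = 0
  d = 9: σ(9) · μ(126/9) = 13 · 1 = 13
  d = 14: σ(14) · μ(126/14) = 24 · 0 = 0
  d = 18: σ(18) · μ(126/18) = 39 · -1 = -39
  d = 21: σ(21) · μ(126/21) = 32 · 1 = 32
  d = 42: σ(42) · μ(126/42) = 96 · -1 = -96
  d = 63: σ(63) · μ(126/63) = 104 · -1 = -104
  d = 126: σ(126) · μ(126/126) = 312 · 1 = 312
Summing: (σ * μ)(126) = 0 + 0 + -4 + 12 + 0 + 13 + 0 + -39 + 32 + -96 + -104 + 312 = 126.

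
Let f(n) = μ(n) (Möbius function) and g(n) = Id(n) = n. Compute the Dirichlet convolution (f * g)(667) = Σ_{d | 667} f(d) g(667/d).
(μ * Id)(667) = 616

Divisors of 667: [1, 23, 29, 667]. For each d | 667:
  d = 1: μ(1) · Id(667/1) = 1 · 667 = 667
  d = 23: μ(23) · Id(667/23) = -1 · 29 = -29
  d = 29: μ(29) · Id(667/29) = -1 · 23 = -23
  d = 667: μ(667) · Id(667/667) = 1 · 1 = 1
Summing: (μ * Id)(667) = 667 + -29 + -23 + 1 = 616.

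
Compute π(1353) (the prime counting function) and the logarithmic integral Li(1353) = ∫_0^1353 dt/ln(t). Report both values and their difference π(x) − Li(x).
π(1353) = 217;  Li(1353) ≈ 227.57;  π(x) − Li(x) ≈ -10.57.

Direct count of primes ≤ 1353 gives π(1353) = 217. Numerical evaluation of the logarithmic integral gives Li(1353) ≈ 227.57. The difference π(x) − Li(x) ≈ -10.57 is typically negative for small/moderate x (Li(x) overestimates), though Littlewood's theorem shows this sign changes infinitely often.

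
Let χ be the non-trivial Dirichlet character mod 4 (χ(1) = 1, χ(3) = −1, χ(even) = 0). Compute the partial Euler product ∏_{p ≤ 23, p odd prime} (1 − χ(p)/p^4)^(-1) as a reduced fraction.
∏ = 2907090265708363109850475/2939590979896221115088896

The odd primes p ≤ 23 are [3, 5, 7, 11, 13, 17, 19, 23]. For each, χ(p) = 1 if p ≡ 1 mod 4, χ(p) = −1 if p ≡ 3 mod 4. Taking (1 − χ(p)/p^4)^(-1) = p^4/(p^4 − χ(p)): (1 − (-1)/3^4)^(-1) · (1 − (1)/5^4)^(-1) · (1 − (-1)/7^4)^(-1) · (1 − (-1)/11^4)^(-1) · (1 − (1)/13^4)^(-1) · (1 − (1)/17^4)^(-1) · (1 − (-1)/19^4)^(-1) · (1 − (-1)/23^4)^(-1) = 2907090265708363109850475/2939590979896221115088896.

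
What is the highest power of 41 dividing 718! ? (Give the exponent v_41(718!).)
v_41(718!) = 17

Legendre's formula: v_p(n!) = Σ_{k ≥ 1} ⌊n / p^k⌋. For p = 41, n = 718, the terms are:
  ⌊718/41^1⌋ = ⌊718/41⌋ = 17
(the next term ⌊718/41^2⌋ = 0, terminating the sum). Summing: v_41(718!) = 17 = 17.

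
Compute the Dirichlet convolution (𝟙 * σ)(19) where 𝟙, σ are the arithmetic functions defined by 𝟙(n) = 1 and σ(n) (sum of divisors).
(𝟙 * σ)(19) = 21

Divisors of 19: [1, 19]. For each d | 19:
  d = 1: 𝟙(1) · σ(19/1) = 1 · 20 = 20
  d = 19: 𝟙(19) · σ(19/19) = 1 · 1 = 1
Summing: (𝟙 * σ)(19) = 20 + 1 = 21.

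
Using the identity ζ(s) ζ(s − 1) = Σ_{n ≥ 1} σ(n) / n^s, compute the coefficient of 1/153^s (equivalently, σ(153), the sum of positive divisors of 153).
σ(153) = 234

In the product (Σ m^0/m^s)(Σ k / k^s) = Σ (Σ_{d | n} d) / n^s, the coefficient of 1/n^s is σ(n) = Σ_{d | n} d. For n = 153, divisors are [1, 3, 9, 17, 51, 153]; summing: σ(153) = 234.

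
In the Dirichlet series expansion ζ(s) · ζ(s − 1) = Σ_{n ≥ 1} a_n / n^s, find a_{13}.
σ(13) = 14

In the product (Σ m^0/m^s)(Σ k / k^s) = Σ (Σ_{d | n} d) / n^s, the coefficient of 1/n^s is σ(n) = Σ_{d | n} d. For n = 13, divisors are [1, 13]; summing: σ(13) = 14.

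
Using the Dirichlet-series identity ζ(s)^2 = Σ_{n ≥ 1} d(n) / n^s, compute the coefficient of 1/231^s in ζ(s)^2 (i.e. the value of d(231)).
d(231) = 8

ζ(s)^2 = (Σ 1/m^s)(Σ 1/k^s). The coefficient of 1/n^s in the product is the number of ordered pairs (m, k) with mk = n, which equals d(n). For n = 231, divisors are [1, 3, 7, 11, 21, 33, 77, 231], so d(231) = 8.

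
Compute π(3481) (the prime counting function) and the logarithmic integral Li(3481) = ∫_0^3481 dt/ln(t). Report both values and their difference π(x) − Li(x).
π(3481) = 487;  Li(3481) ≈ 502.27;  π(x) − Li(x) ≈ -15.27.

Direct count of primes ≤ 3481 gives π(3481) = 487. Numerical evaluation of the logarithmic integral gives Li(3481) ≈ 502.27. The difference π(x) − Li(x) ≈ -15.27 is typically negative for small/moderate x (Li(x) overestimates), though Littlewood's theorem shows this sign changes infinitely often.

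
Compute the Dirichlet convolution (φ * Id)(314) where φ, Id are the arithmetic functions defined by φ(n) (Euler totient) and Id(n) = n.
(φ * Id)(314) = 939

Divisors of 314: [1, 2, 157, 314]. For each d | 314:
  d = 1: φ(1) · Id(314/1) = 1 · 314 = 314
  d = 2: φ(2) · Id(314/2) = 1 · 157 = 157
  d = 157: φ(157) · Id(314/157) = 156 · 2 = 312
  d = 314: φ(314) · Id(314/314) = 156 · 1 = 156
Summing: (φ * Id)(314) = 314 + 157 + 312 + 156 = 939.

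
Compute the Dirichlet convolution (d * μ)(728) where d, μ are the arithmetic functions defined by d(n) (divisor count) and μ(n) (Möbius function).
(d * μ)(728) = 1

Divisors of 728: [1, 2, 4, 7, 8, 13, 14, 26, 28, 52, 56, 91, 104, 182, 364, 728]. For each d | 728:
  d = 1: d(1) · μ(728/1) = 1 · 0 = 0
  d = 2: d(2) · μ(728/2) = 2 · 0 = 0
  d = 4: d(4) · μ(728/4) = 3 · -1 = -3
  d = 7: d(7) · μ(728/7) = 2 · 0 = 0
  d = 8: d(8) · μ(728/8) = 4 · 1 = 4
  d = 13: d(13) · μ(728/13) = 2 · 0 = 0
  d = 14: d(14) · μ(728/14) = 4 · 0 = 0
  d = 26: d(26) · μ(728/26) = 4 · 0 = 0
  d = 28: d(28) · μ(728/28) = 6 · 1 = 6
  d = 52: d(52) · μ(728/52) = 6 · 1 = 6
  d = 56: d(56) · μ(728/56) = 8 · -1 = -8
  d = 91: d(91) · μ(728/91) = 4 · 0 = 0
  d = 104: d(104) · μ(728/104) = 8 · -1 = -8
  d = 182: d(182) · μ(728/182) = 8 · 0 = 0
  d = 364: d(364) · μ(728/364) = 12 · -1 = -12
  d = 728: d(728) · μ(728/728) = 16 · 1 = 16
Summing: (d * μ)(728) = 0 + 0 + -3 + 0 + 4 + 0 + 0 + 0 + 6 + 6 + -8 + 0 + -8 + 0 + -12 + 16 = 1.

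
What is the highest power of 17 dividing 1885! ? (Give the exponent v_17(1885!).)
v_17(1885!) = 116

Legendre's formula: v_p(n!) = Σ_{k ≥ 1} ⌊n / p^k⌋. For p = 17, n = 1885, the terms are:
  ⌊1885/17^1⌋ = ⌊1885/17⌋ = 110
  ⌊1885/17^2⌋ = ⌊1885/289⌋ = 6
(the next term ⌊1885/17^3⌋ = 0, terminating the sum). Summing: v_17(1885!) = 110 + 6 = 116.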